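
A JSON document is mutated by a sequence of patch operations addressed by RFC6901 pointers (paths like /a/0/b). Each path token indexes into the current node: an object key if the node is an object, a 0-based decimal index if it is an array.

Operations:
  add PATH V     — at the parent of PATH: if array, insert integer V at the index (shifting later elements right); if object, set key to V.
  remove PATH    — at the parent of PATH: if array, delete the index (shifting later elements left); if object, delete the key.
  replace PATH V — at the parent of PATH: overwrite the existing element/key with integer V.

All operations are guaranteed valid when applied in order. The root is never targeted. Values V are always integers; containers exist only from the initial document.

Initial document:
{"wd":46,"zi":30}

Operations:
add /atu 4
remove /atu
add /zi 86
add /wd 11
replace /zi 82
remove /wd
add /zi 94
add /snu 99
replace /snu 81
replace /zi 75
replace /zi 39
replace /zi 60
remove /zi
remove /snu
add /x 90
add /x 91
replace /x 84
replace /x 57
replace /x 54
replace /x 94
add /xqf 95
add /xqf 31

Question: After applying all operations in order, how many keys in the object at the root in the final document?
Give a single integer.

Answer: 2

Derivation:
After op 1 (add /atu 4): {"atu":4,"wd":46,"zi":30}
After op 2 (remove /atu): {"wd":46,"zi":30}
After op 3 (add /zi 86): {"wd":46,"zi":86}
After op 4 (add /wd 11): {"wd":11,"zi":86}
After op 5 (replace /zi 82): {"wd":11,"zi":82}
After op 6 (remove /wd): {"zi":82}
After op 7 (add /zi 94): {"zi":94}
After op 8 (add /snu 99): {"snu":99,"zi":94}
After op 9 (replace /snu 81): {"snu":81,"zi":94}
After op 10 (replace /zi 75): {"snu":81,"zi":75}
After op 11 (replace /zi 39): {"snu":81,"zi":39}
After op 12 (replace /zi 60): {"snu":81,"zi":60}
After op 13 (remove /zi): {"snu":81}
After op 14 (remove /snu): {}
After op 15 (add /x 90): {"x":90}
After op 16 (add /x 91): {"x":91}
After op 17 (replace /x 84): {"x":84}
After op 18 (replace /x 57): {"x":57}
After op 19 (replace /x 54): {"x":54}
After op 20 (replace /x 94): {"x":94}
After op 21 (add /xqf 95): {"x":94,"xqf":95}
After op 22 (add /xqf 31): {"x":94,"xqf":31}
Size at the root: 2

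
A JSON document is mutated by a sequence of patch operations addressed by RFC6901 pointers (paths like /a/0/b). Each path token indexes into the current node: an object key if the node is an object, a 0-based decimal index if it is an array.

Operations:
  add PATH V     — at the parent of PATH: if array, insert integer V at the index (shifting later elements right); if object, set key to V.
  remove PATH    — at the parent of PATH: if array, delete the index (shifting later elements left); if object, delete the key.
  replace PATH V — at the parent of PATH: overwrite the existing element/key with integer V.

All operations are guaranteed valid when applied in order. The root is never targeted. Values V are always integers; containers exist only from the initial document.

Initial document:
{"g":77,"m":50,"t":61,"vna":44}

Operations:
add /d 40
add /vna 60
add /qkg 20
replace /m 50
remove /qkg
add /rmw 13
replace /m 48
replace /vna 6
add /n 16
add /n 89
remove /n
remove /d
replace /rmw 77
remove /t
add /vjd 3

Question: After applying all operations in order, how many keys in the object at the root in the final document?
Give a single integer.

After op 1 (add /d 40): {"d":40,"g":77,"m":50,"t":61,"vna":44}
After op 2 (add /vna 60): {"d":40,"g":77,"m":50,"t":61,"vna":60}
After op 3 (add /qkg 20): {"d":40,"g":77,"m":50,"qkg":20,"t":61,"vna":60}
After op 4 (replace /m 50): {"d":40,"g":77,"m":50,"qkg":20,"t":61,"vna":60}
After op 5 (remove /qkg): {"d":40,"g":77,"m":50,"t":61,"vna":60}
After op 6 (add /rmw 13): {"d":40,"g":77,"m":50,"rmw":13,"t":61,"vna":60}
After op 7 (replace /m 48): {"d":40,"g":77,"m":48,"rmw":13,"t":61,"vna":60}
After op 8 (replace /vna 6): {"d":40,"g":77,"m":48,"rmw":13,"t":61,"vna":6}
After op 9 (add /n 16): {"d":40,"g":77,"m":48,"n":16,"rmw":13,"t":61,"vna":6}
After op 10 (add /n 89): {"d":40,"g":77,"m":48,"n":89,"rmw":13,"t":61,"vna":6}
After op 11 (remove /n): {"d":40,"g":77,"m":48,"rmw":13,"t":61,"vna":6}
After op 12 (remove /d): {"g":77,"m":48,"rmw":13,"t":61,"vna":6}
After op 13 (replace /rmw 77): {"g":77,"m":48,"rmw":77,"t":61,"vna":6}
After op 14 (remove /t): {"g":77,"m":48,"rmw":77,"vna":6}
After op 15 (add /vjd 3): {"g":77,"m":48,"rmw":77,"vjd":3,"vna":6}
Size at the root: 5

Answer: 5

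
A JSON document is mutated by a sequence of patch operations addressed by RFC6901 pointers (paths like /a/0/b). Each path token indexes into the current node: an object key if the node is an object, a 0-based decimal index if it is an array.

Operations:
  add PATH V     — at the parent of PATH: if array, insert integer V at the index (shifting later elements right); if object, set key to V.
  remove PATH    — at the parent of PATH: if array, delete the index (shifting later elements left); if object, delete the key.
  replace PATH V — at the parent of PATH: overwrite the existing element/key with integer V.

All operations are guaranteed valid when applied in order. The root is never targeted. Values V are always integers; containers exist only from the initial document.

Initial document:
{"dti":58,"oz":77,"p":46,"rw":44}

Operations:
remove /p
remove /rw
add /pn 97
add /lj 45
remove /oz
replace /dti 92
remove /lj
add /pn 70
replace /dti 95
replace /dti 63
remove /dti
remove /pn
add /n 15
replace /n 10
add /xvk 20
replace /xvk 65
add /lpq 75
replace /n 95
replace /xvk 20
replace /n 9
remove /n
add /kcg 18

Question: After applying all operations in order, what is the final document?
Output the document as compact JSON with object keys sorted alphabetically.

After op 1 (remove /p): {"dti":58,"oz":77,"rw":44}
After op 2 (remove /rw): {"dti":58,"oz":77}
After op 3 (add /pn 97): {"dti":58,"oz":77,"pn":97}
After op 4 (add /lj 45): {"dti":58,"lj":45,"oz":77,"pn":97}
After op 5 (remove /oz): {"dti":58,"lj":45,"pn":97}
After op 6 (replace /dti 92): {"dti":92,"lj":45,"pn":97}
After op 7 (remove /lj): {"dti":92,"pn":97}
After op 8 (add /pn 70): {"dti":92,"pn":70}
After op 9 (replace /dti 95): {"dti":95,"pn":70}
After op 10 (replace /dti 63): {"dti":63,"pn":70}
After op 11 (remove /dti): {"pn":70}
After op 12 (remove /pn): {}
After op 13 (add /n 15): {"n":15}
After op 14 (replace /n 10): {"n":10}
After op 15 (add /xvk 20): {"n":10,"xvk":20}
After op 16 (replace /xvk 65): {"n":10,"xvk":65}
After op 17 (add /lpq 75): {"lpq":75,"n":10,"xvk":65}
After op 18 (replace /n 95): {"lpq":75,"n":95,"xvk":65}
After op 19 (replace /xvk 20): {"lpq":75,"n":95,"xvk":20}
After op 20 (replace /n 9): {"lpq":75,"n":9,"xvk":20}
After op 21 (remove /n): {"lpq":75,"xvk":20}
After op 22 (add /kcg 18): {"kcg":18,"lpq":75,"xvk":20}

Answer: {"kcg":18,"lpq":75,"xvk":20}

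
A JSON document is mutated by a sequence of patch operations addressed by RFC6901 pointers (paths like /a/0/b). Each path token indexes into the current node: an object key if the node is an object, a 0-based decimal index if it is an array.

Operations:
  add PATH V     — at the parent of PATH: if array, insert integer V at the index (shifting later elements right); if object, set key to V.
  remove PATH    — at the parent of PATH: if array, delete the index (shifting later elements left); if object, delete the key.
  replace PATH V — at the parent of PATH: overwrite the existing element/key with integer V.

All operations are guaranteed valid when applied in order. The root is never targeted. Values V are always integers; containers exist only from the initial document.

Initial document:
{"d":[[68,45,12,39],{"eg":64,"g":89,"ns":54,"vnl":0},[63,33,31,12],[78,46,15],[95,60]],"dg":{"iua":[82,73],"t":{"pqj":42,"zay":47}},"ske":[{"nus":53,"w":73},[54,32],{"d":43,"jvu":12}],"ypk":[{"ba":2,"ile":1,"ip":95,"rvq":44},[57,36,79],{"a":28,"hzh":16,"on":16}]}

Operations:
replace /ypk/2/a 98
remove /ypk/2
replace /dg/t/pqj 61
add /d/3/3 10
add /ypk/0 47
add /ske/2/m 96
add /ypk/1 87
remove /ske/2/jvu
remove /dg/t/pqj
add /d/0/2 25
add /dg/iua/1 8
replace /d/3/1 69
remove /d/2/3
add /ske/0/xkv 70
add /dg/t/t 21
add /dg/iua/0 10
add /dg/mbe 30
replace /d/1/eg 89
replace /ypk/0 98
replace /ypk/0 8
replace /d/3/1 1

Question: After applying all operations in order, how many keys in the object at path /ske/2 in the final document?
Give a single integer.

After op 1 (replace /ypk/2/a 98): {"d":[[68,45,12,39],{"eg":64,"g":89,"ns":54,"vnl":0},[63,33,31,12],[78,46,15],[95,60]],"dg":{"iua":[82,73],"t":{"pqj":42,"zay":47}},"ske":[{"nus":53,"w":73},[54,32],{"d":43,"jvu":12}],"ypk":[{"ba":2,"ile":1,"ip":95,"rvq":44},[57,36,79],{"a":98,"hzh":16,"on":16}]}
After op 2 (remove /ypk/2): {"d":[[68,45,12,39],{"eg":64,"g":89,"ns":54,"vnl":0},[63,33,31,12],[78,46,15],[95,60]],"dg":{"iua":[82,73],"t":{"pqj":42,"zay":47}},"ske":[{"nus":53,"w":73},[54,32],{"d":43,"jvu":12}],"ypk":[{"ba":2,"ile":1,"ip":95,"rvq":44},[57,36,79]]}
After op 3 (replace /dg/t/pqj 61): {"d":[[68,45,12,39],{"eg":64,"g":89,"ns":54,"vnl":0},[63,33,31,12],[78,46,15],[95,60]],"dg":{"iua":[82,73],"t":{"pqj":61,"zay":47}},"ske":[{"nus":53,"w":73},[54,32],{"d":43,"jvu":12}],"ypk":[{"ba":2,"ile":1,"ip":95,"rvq":44},[57,36,79]]}
After op 4 (add /d/3/3 10): {"d":[[68,45,12,39],{"eg":64,"g":89,"ns":54,"vnl":0},[63,33,31,12],[78,46,15,10],[95,60]],"dg":{"iua":[82,73],"t":{"pqj":61,"zay":47}},"ske":[{"nus":53,"w":73},[54,32],{"d":43,"jvu":12}],"ypk":[{"ba":2,"ile":1,"ip":95,"rvq":44},[57,36,79]]}
After op 5 (add /ypk/0 47): {"d":[[68,45,12,39],{"eg":64,"g":89,"ns":54,"vnl":0},[63,33,31,12],[78,46,15,10],[95,60]],"dg":{"iua":[82,73],"t":{"pqj":61,"zay":47}},"ske":[{"nus":53,"w":73},[54,32],{"d":43,"jvu":12}],"ypk":[47,{"ba":2,"ile":1,"ip":95,"rvq":44},[57,36,79]]}
After op 6 (add /ske/2/m 96): {"d":[[68,45,12,39],{"eg":64,"g":89,"ns":54,"vnl":0},[63,33,31,12],[78,46,15,10],[95,60]],"dg":{"iua":[82,73],"t":{"pqj":61,"zay":47}},"ske":[{"nus":53,"w":73},[54,32],{"d":43,"jvu":12,"m":96}],"ypk":[47,{"ba":2,"ile":1,"ip":95,"rvq":44},[57,36,79]]}
After op 7 (add /ypk/1 87): {"d":[[68,45,12,39],{"eg":64,"g":89,"ns":54,"vnl":0},[63,33,31,12],[78,46,15,10],[95,60]],"dg":{"iua":[82,73],"t":{"pqj":61,"zay":47}},"ske":[{"nus":53,"w":73},[54,32],{"d":43,"jvu":12,"m":96}],"ypk":[47,87,{"ba":2,"ile":1,"ip":95,"rvq":44},[57,36,79]]}
After op 8 (remove /ske/2/jvu): {"d":[[68,45,12,39],{"eg":64,"g":89,"ns":54,"vnl":0},[63,33,31,12],[78,46,15,10],[95,60]],"dg":{"iua":[82,73],"t":{"pqj":61,"zay":47}},"ske":[{"nus":53,"w":73},[54,32],{"d":43,"m":96}],"ypk":[47,87,{"ba":2,"ile":1,"ip":95,"rvq":44},[57,36,79]]}
After op 9 (remove /dg/t/pqj): {"d":[[68,45,12,39],{"eg":64,"g":89,"ns":54,"vnl":0},[63,33,31,12],[78,46,15,10],[95,60]],"dg":{"iua":[82,73],"t":{"zay":47}},"ske":[{"nus":53,"w":73},[54,32],{"d":43,"m":96}],"ypk":[47,87,{"ba":2,"ile":1,"ip":95,"rvq":44},[57,36,79]]}
After op 10 (add /d/0/2 25): {"d":[[68,45,25,12,39],{"eg":64,"g":89,"ns":54,"vnl":0},[63,33,31,12],[78,46,15,10],[95,60]],"dg":{"iua":[82,73],"t":{"zay":47}},"ske":[{"nus":53,"w":73},[54,32],{"d":43,"m":96}],"ypk":[47,87,{"ba":2,"ile":1,"ip":95,"rvq":44},[57,36,79]]}
After op 11 (add /dg/iua/1 8): {"d":[[68,45,25,12,39],{"eg":64,"g":89,"ns":54,"vnl":0},[63,33,31,12],[78,46,15,10],[95,60]],"dg":{"iua":[82,8,73],"t":{"zay":47}},"ske":[{"nus":53,"w":73},[54,32],{"d":43,"m":96}],"ypk":[47,87,{"ba":2,"ile":1,"ip":95,"rvq":44},[57,36,79]]}
After op 12 (replace /d/3/1 69): {"d":[[68,45,25,12,39],{"eg":64,"g":89,"ns":54,"vnl":0},[63,33,31,12],[78,69,15,10],[95,60]],"dg":{"iua":[82,8,73],"t":{"zay":47}},"ske":[{"nus":53,"w":73},[54,32],{"d":43,"m":96}],"ypk":[47,87,{"ba":2,"ile":1,"ip":95,"rvq":44},[57,36,79]]}
After op 13 (remove /d/2/3): {"d":[[68,45,25,12,39],{"eg":64,"g":89,"ns":54,"vnl":0},[63,33,31],[78,69,15,10],[95,60]],"dg":{"iua":[82,8,73],"t":{"zay":47}},"ske":[{"nus":53,"w":73},[54,32],{"d":43,"m":96}],"ypk":[47,87,{"ba":2,"ile":1,"ip":95,"rvq":44},[57,36,79]]}
After op 14 (add /ske/0/xkv 70): {"d":[[68,45,25,12,39],{"eg":64,"g":89,"ns":54,"vnl":0},[63,33,31],[78,69,15,10],[95,60]],"dg":{"iua":[82,8,73],"t":{"zay":47}},"ske":[{"nus":53,"w":73,"xkv":70},[54,32],{"d":43,"m":96}],"ypk":[47,87,{"ba":2,"ile":1,"ip":95,"rvq":44},[57,36,79]]}
After op 15 (add /dg/t/t 21): {"d":[[68,45,25,12,39],{"eg":64,"g":89,"ns":54,"vnl":0},[63,33,31],[78,69,15,10],[95,60]],"dg":{"iua":[82,8,73],"t":{"t":21,"zay":47}},"ske":[{"nus":53,"w":73,"xkv":70},[54,32],{"d":43,"m":96}],"ypk":[47,87,{"ba":2,"ile":1,"ip":95,"rvq":44},[57,36,79]]}
After op 16 (add /dg/iua/0 10): {"d":[[68,45,25,12,39],{"eg":64,"g":89,"ns":54,"vnl":0},[63,33,31],[78,69,15,10],[95,60]],"dg":{"iua":[10,82,8,73],"t":{"t":21,"zay":47}},"ske":[{"nus":53,"w":73,"xkv":70},[54,32],{"d":43,"m":96}],"ypk":[47,87,{"ba":2,"ile":1,"ip":95,"rvq":44},[57,36,79]]}
After op 17 (add /dg/mbe 30): {"d":[[68,45,25,12,39],{"eg":64,"g":89,"ns":54,"vnl":0},[63,33,31],[78,69,15,10],[95,60]],"dg":{"iua":[10,82,8,73],"mbe":30,"t":{"t":21,"zay":47}},"ske":[{"nus":53,"w":73,"xkv":70},[54,32],{"d":43,"m":96}],"ypk":[47,87,{"ba":2,"ile":1,"ip":95,"rvq":44},[57,36,79]]}
After op 18 (replace /d/1/eg 89): {"d":[[68,45,25,12,39],{"eg":89,"g":89,"ns":54,"vnl":0},[63,33,31],[78,69,15,10],[95,60]],"dg":{"iua":[10,82,8,73],"mbe":30,"t":{"t":21,"zay":47}},"ske":[{"nus":53,"w":73,"xkv":70},[54,32],{"d":43,"m":96}],"ypk":[47,87,{"ba":2,"ile":1,"ip":95,"rvq":44},[57,36,79]]}
After op 19 (replace /ypk/0 98): {"d":[[68,45,25,12,39],{"eg":89,"g":89,"ns":54,"vnl":0},[63,33,31],[78,69,15,10],[95,60]],"dg":{"iua":[10,82,8,73],"mbe":30,"t":{"t":21,"zay":47}},"ske":[{"nus":53,"w":73,"xkv":70},[54,32],{"d":43,"m":96}],"ypk":[98,87,{"ba":2,"ile":1,"ip":95,"rvq":44},[57,36,79]]}
After op 20 (replace /ypk/0 8): {"d":[[68,45,25,12,39],{"eg":89,"g":89,"ns":54,"vnl":0},[63,33,31],[78,69,15,10],[95,60]],"dg":{"iua":[10,82,8,73],"mbe":30,"t":{"t":21,"zay":47}},"ske":[{"nus":53,"w":73,"xkv":70},[54,32],{"d":43,"m":96}],"ypk":[8,87,{"ba":2,"ile":1,"ip":95,"rvq":44},[57,36,79]]}
After op 21 (replace /d/3/1 1): {"d":[[68,45,25,12,39],{"eg":89,"g":89,"ns":54,"vnl":0},[63,33,31],[78,1,15,10],[95,60]],"dg":{"iua":[10,82,8,73],"mbe":30,"t":{"t":21,"zay":47}},"ske":[{"nus":53,"w":73,"xkv":70},[54,32],{"d":43,"m":96}],"ypk":[8,87,{"ba":2,"ile":1,"ip":95,"rvq":44},[57,36,79]]}
Size at path /ske/2: 2

Answer: 2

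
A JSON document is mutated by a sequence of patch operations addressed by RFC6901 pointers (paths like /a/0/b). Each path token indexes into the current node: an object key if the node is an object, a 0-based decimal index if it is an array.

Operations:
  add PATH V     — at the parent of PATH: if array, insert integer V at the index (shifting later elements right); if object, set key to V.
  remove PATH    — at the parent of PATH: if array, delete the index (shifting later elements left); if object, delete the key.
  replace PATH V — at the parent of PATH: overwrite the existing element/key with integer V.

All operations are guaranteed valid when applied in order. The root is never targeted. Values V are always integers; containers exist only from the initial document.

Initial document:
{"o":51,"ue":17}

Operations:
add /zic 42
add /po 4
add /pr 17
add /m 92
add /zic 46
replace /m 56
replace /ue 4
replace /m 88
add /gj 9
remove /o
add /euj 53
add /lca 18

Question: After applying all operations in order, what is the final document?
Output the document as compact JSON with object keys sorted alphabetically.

Answer: {"euj":53,"gj":9,"lca":18,"m":88,"po":4,"pr":17,"ue":4,"zic":46}

Derivation:
After op 1 (add /zic 42): {"o":51,"ue":17,"zic":42}
After op 2 (add /po 4): {"o":51,"po":4,"ue":17,"zic":42}
After op 3 (add /pr 17): {"o":51,"po":4,"pr":17,"ue":17,"zic":42}
After op 4 (add /m 92): {"m":92,"o":51,"po":4,"pr":17,"ue":17,"zic":42}
After op 5 (add /zic 46): {"m":92,"o":51,"po":4,"pr":17,"ue":17,"zic":46}
After op 6 (replace /m 56): {"m":56,"o":51,"po":4,"pr":17,"ue":17,"zic":46}
After op 7 (replace /ue 4): {"m":56,"o":51,"po":4,"pr":17,"ue":4,"zic":46}
After op 8 (replace /m 88): {"m":88,"o":51,"po":4,"pr":17,"ue":4,"zic":46}
After op 9 (add /gj 9): {"gj":9,"m":88,"o":51,"po":4,"pr":17,"ue":4,"zic":46}
After op 10 (remove /o): {"gj":9,"m":88,"po":4,"pr":17,"ue":4,"zic":46}
After op 11 (add /euj 53): {"euj":53,"gj":9,"m":88,"po":4,"pr":17,"ue":4,"zic":46}
After op 12 (add /lca 18): {"euj":53,"gj":9,"lca":18,"m":88,"po":4,"pr":17,"ue":4,"zic":46}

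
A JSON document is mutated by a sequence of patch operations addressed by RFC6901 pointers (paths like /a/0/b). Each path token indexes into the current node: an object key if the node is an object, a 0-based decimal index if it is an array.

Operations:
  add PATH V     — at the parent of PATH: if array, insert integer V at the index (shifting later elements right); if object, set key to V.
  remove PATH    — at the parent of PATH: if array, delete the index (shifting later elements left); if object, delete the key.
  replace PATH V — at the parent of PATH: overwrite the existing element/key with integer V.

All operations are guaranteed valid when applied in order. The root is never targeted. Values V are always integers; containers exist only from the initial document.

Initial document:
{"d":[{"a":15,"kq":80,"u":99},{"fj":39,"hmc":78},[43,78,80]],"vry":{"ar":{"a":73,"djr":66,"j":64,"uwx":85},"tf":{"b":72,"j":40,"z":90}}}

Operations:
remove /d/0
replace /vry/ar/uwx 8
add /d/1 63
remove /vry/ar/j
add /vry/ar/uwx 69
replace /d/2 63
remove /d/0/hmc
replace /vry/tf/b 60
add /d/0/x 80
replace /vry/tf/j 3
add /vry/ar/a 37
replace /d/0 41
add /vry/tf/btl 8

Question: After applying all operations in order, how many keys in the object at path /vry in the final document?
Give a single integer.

Answer: 2

Derivation:
After op 1 (remove /d/0): {"d":[{"fj":39,"hmc":78},[43,78,80]],"vry":{"ar":{"a":73,"djr":66,"j":64,"uwx":85},"tf":{"b":72,"j":40,"z":90}}}
After op 2 (replace /vry/ar/uwx 8): {"d":[{"fj":39,"hmc":78},[43,78,80]],"vry":{"ar":{"a":73,"djr":66,"j":64,"uwx":8},"tf":{"b":72,"j":40,"z":90}}}
After op 3 (add /d/1 63): {"d":[{"fj":39,"hmc":78},63,[43,78,80]],"vry":{"ar":{"a":73,"djr":66,"j":64,"uwx":8},"tf":{"b":72,"j":40,"z":90}}}
After op 4 (remove /vry/ar/j): {"d":[{"fj":39,"hmc":78},63,[43,78,80]],"vry":{"ar":{"a":73,"djr":66,"uwx":8},"tf":{"b":72,"j":40,"z":90}}}
After op 5 (add /vry/ar/uwx 69): {"d":[{"fj":39,"hmc":78},63,[43,78,80]],"vry":{"ar":{"a":73,"djr":66,"uwx":69},"tf":{"b":72,"j":40,"z":90}}}
After op 6 (replace /d/2 63): {"d":[{"fj":39,"hmc":78},63,63],"vry":{"ar":{"a":73,"djr":66,"uwx":69},"tf":{"b":72,"j":40,"z":90}}}
After op 7 (remove /d/0/hmc): {"d":[{"fj":39},63,63],"vry":{"ar":{"a":73,"djr":66,"uwx":69},"tf":{"b":72,"j":40,"z":90}}}
After op 8 (replace /vry/tf/b 60): {"d":[{"fj":39},63,63],"vry":{"ar":{"a":73,"djr":66,"uwx":69},"tf":{"b":60,"j":40,"z":90}}}
After op 9 (add /d/0/x 80): {"d":[{"fj":39,"x":80},63,63],"vry":{"ar":{"a":73,"djr":66,"uwx":69},"tf":{"b":60,"j":40,"z":90}}}
After op 10 (replace /vry/tf/j 3): {"d":[{"fj":39,"x":80},63,63],"vry":{"ar":{"a":73,"djr":66,"uwx":69},"tf":{"b":60,"j":3,"z":90}}}
After op 11 (add /vry/ar/a 37): {"d":[{"fj":39,"x":80},63,63],"vry":{"ar":{"a":37,"djr":66,"uwx":69},"tf":{"b":60,"j":3,"z":90}}}
After op 12 (replace /d/0 41): {"d":[41,63,63],"vry":{"ar":{"a":37,"djr":66,"uwx":69},"tf":{"b":60,"j":3,"z":90}}}
After op 13 (add /vry/tf/btl 8): {"d":[41,63,63],"vry":{"ar":{"a":37,"djr":66,"uwx":69},"tf":{"b":60,"btl":8,"j":3,"z":90}}}
Size at path /vry: 2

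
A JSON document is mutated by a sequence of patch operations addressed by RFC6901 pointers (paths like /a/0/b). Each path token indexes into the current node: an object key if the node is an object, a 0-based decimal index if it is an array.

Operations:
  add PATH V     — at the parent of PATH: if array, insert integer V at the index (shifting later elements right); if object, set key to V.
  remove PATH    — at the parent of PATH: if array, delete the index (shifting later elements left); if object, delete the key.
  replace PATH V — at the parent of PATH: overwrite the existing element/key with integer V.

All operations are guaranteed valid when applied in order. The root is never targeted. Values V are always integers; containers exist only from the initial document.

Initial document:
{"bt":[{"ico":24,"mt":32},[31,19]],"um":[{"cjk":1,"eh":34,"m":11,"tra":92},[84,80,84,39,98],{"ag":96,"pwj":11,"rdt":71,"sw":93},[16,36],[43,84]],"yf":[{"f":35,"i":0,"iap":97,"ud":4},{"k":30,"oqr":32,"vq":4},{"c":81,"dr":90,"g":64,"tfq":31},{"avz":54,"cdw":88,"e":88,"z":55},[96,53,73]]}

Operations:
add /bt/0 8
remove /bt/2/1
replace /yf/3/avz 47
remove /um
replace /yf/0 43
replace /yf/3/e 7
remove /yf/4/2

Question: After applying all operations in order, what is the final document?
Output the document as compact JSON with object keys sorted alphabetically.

After op 1 (add /bt/0 8): {"bt":[8,{"ico":24,"mt":32},[31,19]],"um":[{"cjk":1,"eh":34,"m":11,"tra":92},[84,80,84,39,98],{"ag":96,"pwj":11,"rdt":71,"sw":93},[16,36],[43,84]],"yf":[{"f":35,"i":0,"iap":97,"ud":4},{"k":30,"oqr":32,"vq":4},{"c":81,"dr":90,"g":64,"tfq":31},{"avz":54,"cdw":88,"e":88,"z":55},[96,53,73]]}
After op 2 (remove /bt/2/1): {"bt":[8,{"ico":24,"mt":32},[31]],"um":[{"cjk":1,"eh":34,"m":11,"tra":92},[84,80,84,39,98],{"ag":96,"pwj":11,"rdt":71,"sw":93},[16,36],[43,84]],"yf":[{"f":35,"i":0,"iap":97,"ud":4},{"k":30,"oqr":32,"vq":4},{"c":81,"dr":90,"g":64,"tfq":31},{"avz":54,"cdw":88,"e":88,"z":55},[96,53,73]]}
After op 3 (replace /yf/3/avz 47): {"bt":[8,{"ico":24,"mt":32},[31]],"um":[{"cjk":1,"eh":34,"m":11,"tra":92},[84,80,84,39,98],{"ag":96,"pwj":11,"rdt":71,"sw":93},[16,36],[43,84]],"yf":[{"f":35,"i":0,"iap":97,"ud":4},{"k":30,"oqr":32,"vq":4},{"c":81,"dr":90,"g":64,"tfq":31},{"avz":47,"cdw":88,"e":88,"z":55},[96,53,73]]}
After op 4 (remove /um): {"bt":[8,{"ico":24,"mt":32},[31]],"yf":[{"f":35,"i":0,"iap":97,"ud":4},{"k":30,"oqr":32,"vq":4},{"c":81,"dr":90,"g":64,"tfq":31},{"avz":47,"cdw":88,"e":88,"z":55},[96,53,73]]}
After op 5 (replace /yf/0 43): {"bt":[8,{"ico":24,"mt":32},[31]],"yf":[43,{"k":30,"oqr":32,"vq":4},{"c":81,"dr":90,"g":64,"tfq":31},{"avz":47,"cdw":88,"e":88,"z":55},[96,53,73]]}
After op 6 (replace /yf/3/e 7): {"bt":[8,{"ico":24,"mt":32},[31]],"yf":[43,{"k":30,"oqr":32,"vq":4},{"c":81,"dr":90,"g":64,"tfq":31},{"avz":47,"cdw":88,"e":7,"z":55},[96,53,73]]}
After op 7 (remove /yf/4/2): {"bt":[8,{"ico":24,"mt":32},[31]],"yf":[43,{"k":30,"oqr":32,"vq":4},{"c":81,"dr":90,"g":64,"tfq":31},{"avz":47,"cdw":88,"e":7,"z":55},[96,53]]}

Answer: {"bt":[8,{"ico":24,"mt":32},[31]],"yf":[43,{"k":30,"oqr":32,"vq":4},{"c":81,"dr":90,"g":64,"tfq":31},{"avz":47,"cdw":88,"e":7,"z":55},[96,53]]}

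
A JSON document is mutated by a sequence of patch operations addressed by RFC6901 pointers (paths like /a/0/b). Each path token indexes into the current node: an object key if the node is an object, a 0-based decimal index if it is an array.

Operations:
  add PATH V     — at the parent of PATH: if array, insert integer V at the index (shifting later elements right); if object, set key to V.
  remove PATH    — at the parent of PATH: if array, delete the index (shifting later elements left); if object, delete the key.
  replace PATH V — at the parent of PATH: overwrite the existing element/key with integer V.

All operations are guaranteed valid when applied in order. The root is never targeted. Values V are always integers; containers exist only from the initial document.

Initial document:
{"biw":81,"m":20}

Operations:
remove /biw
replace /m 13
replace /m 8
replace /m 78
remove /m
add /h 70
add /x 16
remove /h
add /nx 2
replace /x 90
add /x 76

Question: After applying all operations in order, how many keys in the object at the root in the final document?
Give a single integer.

Answer: 2

Derivation:
After op 1 (remove /biw): {"m":20}
After op 2 (replace /m 13): {"m":13}
After op 3 (replace /m 8): {"m":8}
After op 4 (replace /m 78): {"m":78}
After op 5 (remove /m): {}
After op 6 (add /h 70): {"h":70}
After op 7 (add /x 16): {"h":70,"x":16}
After op 8 (remove /h): {"x":16}
After op 9 (add /nx 2): {"nx":2,"x":16}
After op 10 (replace /x 90): {"nx":2,"x":90}
After op 11 (add /x 76): {"nx":2,"x":76}
Size at the root: 2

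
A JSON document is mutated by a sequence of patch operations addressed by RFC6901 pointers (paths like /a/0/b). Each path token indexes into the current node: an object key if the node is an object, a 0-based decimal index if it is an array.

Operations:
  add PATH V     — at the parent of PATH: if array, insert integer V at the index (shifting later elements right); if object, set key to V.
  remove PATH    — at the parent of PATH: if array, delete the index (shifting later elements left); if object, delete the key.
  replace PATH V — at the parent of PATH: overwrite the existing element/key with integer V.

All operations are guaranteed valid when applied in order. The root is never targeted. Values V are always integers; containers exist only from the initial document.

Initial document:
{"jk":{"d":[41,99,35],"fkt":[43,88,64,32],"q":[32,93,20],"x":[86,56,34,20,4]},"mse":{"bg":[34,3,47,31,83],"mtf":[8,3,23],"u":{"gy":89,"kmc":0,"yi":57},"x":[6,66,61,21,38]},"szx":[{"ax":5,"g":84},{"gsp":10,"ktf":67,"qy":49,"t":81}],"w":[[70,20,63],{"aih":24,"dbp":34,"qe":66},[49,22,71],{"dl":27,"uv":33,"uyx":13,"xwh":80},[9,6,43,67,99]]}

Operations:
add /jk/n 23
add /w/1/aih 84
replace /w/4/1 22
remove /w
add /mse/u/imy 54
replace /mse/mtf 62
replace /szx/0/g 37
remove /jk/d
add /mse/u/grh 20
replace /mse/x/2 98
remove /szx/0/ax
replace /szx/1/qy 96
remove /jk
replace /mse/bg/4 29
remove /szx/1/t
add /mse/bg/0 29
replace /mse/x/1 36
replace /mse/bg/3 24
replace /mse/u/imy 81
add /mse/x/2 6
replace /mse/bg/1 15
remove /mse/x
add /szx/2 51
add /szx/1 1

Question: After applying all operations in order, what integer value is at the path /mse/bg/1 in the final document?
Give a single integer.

After op 1 (add /jk/n 23): {"jk":{"d":[41,99,35],"fkt":[43,88,64,32],"n":23,"q":[32,93,20],"x":[86,56,34,20,4]},"mse":{"bg":[34,3,47,31,83],"mtf":[8,3,23],"u":{"gy":89,"kmc":0,"yi":57},"x":[6,66,61,21,38]},"szx":[{"ax":5,"g":84},{"gsp":10,"ktf":67,"qy":49,"t":81}],"w":[[70,20,63],{"aih":24,"dbp":34,"qe":66},[49,22,71],{"dl":27,"uv":33,"uyx":13,"xwh":80},[9,6,43,67,99]]}
After op 2 (add /w/1/aih 84): {"jk":{"d":[41,99,35],"fkt":[43,88,64,32],"n":23,"q":[32,93,20],"x":[86,56,34,20,4]},"mse":{"bg":[34,3,47,31,83],"mtf":[8,3,23],"u":{"gy":89,"kmc":0,"yi":57},"x":[6,66,61,21,38]},"szx":[{"ax":5,"g":84},{"gsp":10,"ktf":67,"qy":49,"t":81}],"w":[[70,20,63],{"aih":84,"dbp":34,"qe":66},[49,22,71],{"dl":27,"uv":33,"uyx":13,"xwh":80},[9,6,43,67,99]]}
After op 3 (replace /w/4/1 22): {"jk":{"d":[41,99,35],"fkt":[43,88,64,32],"n":23,"q":[32,93,20],"x":[86,56,34,20,4]},"mse":{"bg":[34,3,47,31,83],"mtf":[8,3,23],"u":{"gy":89,"kmc":0,"yi":57},"x":[6,66,61,21,38]},"szx":[{"ax":5,"g":84},{"gsp":10,"ktf":67,"qy":49,"t":81}],"w":[[70,20,63],{"aih":84,"dbp":34,"qe":66},[49,22,71],{"dl":27,"uv":33,"uyx":13,"xwh":80},[9,22,43,67,99]]}
After op 4 (remove /w): {"jk":{"d":[41,99,35],"fkt":[43,88,64,32],"n":23,"q":[32,93,20],"x":[86,56,34,20,4]},"mse":{"bg":[34,3,47,31,83],"mtf":[8,3,23],"u":{"gy":89,"kmc":0,"yi":57},"x":[6,66,61,21,38]},"szx":[{"ax":5,"g":84},{"gsp":10,"ktf":67,"qy":49,"t":81}]}
After op 5 (add /mse/u/imy 54): {"jk":{"d":[41,99,35],"fkt":[43,88,64,32],"n":23,"q":[32,93,20],"x":[86,56,34,20,4]},"mse":{"bg":[34,3,47,31,83],"mtf":[8,3,23],"u":{"gy":89,"imy":54,"kmc":0,"yi":57},"x":[6,66,61,21,38]},"szx":[{"ax":5,"g":84},{"gsp":10,"ktf":67,"qy":49,"t":81}]}
After op 6 (replace /mse/mtf 62): {"jk":{"d":[41,99,35],"fkt":[43,88,64,32],"n":23,"q":[32,93,20],"x":[86,56,34,20,4]},"mse":{"bg":[34,3,47,31,83],"mtf":62,"u":{"gy":89,"imy":54,"kmc":0,"yi":57},"x":[6,66,61,21,38]},"szx":[{"ax":5,"g":84},{"gsp":10,"ktf":67,"qy":49,"t":81}]}
After op 7 (replace /szx/0/g 37): {"jk":{"d":[41,99,35],"fkt":[43,88,64,32],"n":23,"q":[32,93,20],"x":[86,56,34,20,4]},"mse":{"bg":[34,3,47,31,83],"mtf":62,"u":{"gy":89,"imy":54,"kmc":0,"yi":57},"x":[6,66,61,21,38]},"szx":[{"ax":5,"g":37},{"gsp":10,"ktf":67,"qy":49,"t":81}]}
After op 8 (remove /jk/d): {"jk":{"fkt":[43,88,64,32],"n":23,"q":[32,93,20],"x":[86,56,34,20,4]},"mse":{"bg":[34,3,47,31,83],"mtf":62,"u":{"gy":89,"imy":54,"kmc":0,"yi":57},"x":[6,66,61,21,38]},"szx":[{"ax":5,"g":37},{"gsp":10,"ktf":67,"qy":49,"t":81}]}
After op 9 (add /mse/u/grh 20): {"jk":{"fkt":[43,88,64,32],"n":23,"q":[32,93,20],"x":[86,56,34,20,4]},"mse":{"bg":[34,3,47,31,83],"mtf":62,"u":{"grh":20,"gy":89,"imy":54,"kmc":0,"yi":57},"x":[6,66,61,21,38]},"szx":[{"ax":5,"g":37},{"gsp":10,"ktf":67,"qy":49,"t":81}]}
After op 10 (replace /mse/x/2 98): {"jk":{"fkt":[43,88,64,32],"n":23,"q":[32,93,20],"x":[86,56,34,20,4]},"mse":{"bg":[34,3,47,31,83],"mtf":62,"u":{"grh":20,"gy":89,"imy":54,"kmc":0,"yi":57},"x":[6,66,98,21,38]},"szx":[{"ax":5,"g":37},{"gsp":10,"ktf":67,"qy":49,"t":81}]}
After op 11 (remove /szx/0/ax): {"jk":{"fkt":[43,88,64,32],"n":23,"q":[32,93,20],"x":[86,56,34,20,4]},"mse":{"bg":[34,3,47,31,83],"mtf":62,"u":{"grh":20,"gy":89,"imy":54,"kmc":0,"yi":57},"x":[6,66,98,21,38]},"szx":[{"g":37},{"gsp":10,"ktf":67,"qy":49,"t":81}]}
After op 12 (replace /szx/1/qy 96): {"jk":{"fkt":[43,88,64,32],"n":23,"q":[32,93,20],"x":[86,56,34,20,4]},"mse":{"bg":[34,3,47,31,83],"mtf":62,"u":{"grh":20,"gy":89,"imy":54,"kmc":0,"yi":57},"x":[6,66,98,21,38]},"szx":[{"g":37},{"gsp":10,"ktf":67,"qy":96,"t":81}]}
After op 13 (remove /jk): {"mse":{"bg":[34,3,47,31,83],"mtf":62,"u":{"grh":20,"gy":89,"imy":54,"kmc":0,"yi":57},"x":[6,66,98,21,38]},"szx":[{"g":37},{"gsp":10,"ktf":67,"qy":96,"t":81}]}
After op 14 (replace /mse/bg/4 29): {"mse":{"bg":[34,3,47,31,29],"mtf":62,"u":{"grh":20,"gy":89,"imy":54,"kmc":0,"yi":57},"x":[6,66,98,21,38]},"szx":[{"g":37},{"gsp":10,"ktf":67,"qy":96,"t":81}]}
After op 15 (remove /szx/1/t): {"mse":{"bg":[34,3,47,31,29],"mtf":62,"u":{"grh":20,"gy":89,"imy":54,"kmc":0,"yi":57},"x":[6,66,98,21,38]},"szx":[{"g":37},{"gsp":10,"ktf":67,"qy":96}]}
After op 16 (add /mse/bg/0 29): {"mse":{"bg":[29,34,3,47,31,29],"mtf":62,"u":{"grh":20,"gy":89,"imy":54,"kmc":0,"yi":57},"x":[6,66,98,21,38]},"szx":[{"g":37},{"gsp":10,"ktf":67,"qy":96}]}
After op 17 (replace /mse/x/1 36): {"mse":{"bg":[29,34,3,47,31,29],"mtf":62,"u":{"grh":20,"gy":89,"imy":54,"kmc":0,"yi":57},"x":[6,36,98,21,38]},"szx":[{"g":37},{"gsp":10,"ktf":67,"qy":96}]}
After op 18 (replace /mse/bg/3 24): {"mse":{"bg":[29,34,3,24,31,29],"mtf":62,"u":{"grh":20,"gy":89,"imy":54,"kmc":0,"yi":57},"x":[6,36,98,21,38]},"szx":[{"g":37},{"gsp":10,"ktf":67,"qy":96}]}
After op 19 (replace /mse/u/imy 81): {"mse":{"bg":[29,34,3,24,31,29],"mtf":62,"u":{"grh":20,"gy":89,"imy":81,"kmc":0,"yi":57},"x":[6,36,98,21,38]},"szx":[{"g":37},{"gsp":10,"ktf":67,"qy":96}]}
After op 20 (add /mse/x/2 6): {"mse":{"bg":[29,34,3,24,31,29],"mtf":62,"u":{"grh":20,"gy":89,"imy":81,"kmc":0,"yi":57},"x":[6,36,6,98,21,38]},"szx":[{"g":37},{"gsp":10,"ktf":67,"qy":96}]}
After op 21 (replace /mse/bg/1 15): {"mse":{"bg":[29,15,3,24,31,29],"mtf":62,"u":{"grh":20,"gy":89,"imy":81,"kmc":0,"yi":57},"x":[6,36,6,98,21,38]},"szx":[{"g":37},{"gsp":10,"ktf":67,"qy":96}]}
After op 22 (remove /mse/x): {"mse":{"bg":[29,15,3,24,31,29],"mtf":62,"u":{"grh":20,"gy":89,"imy":81,"kmc":0,"yi":57}},"szx":[{"g":37},{"gsp":10,"ktf":67,"qy":96}]}
After op 23 (add /szx/2 51): {"mse":{"bg":[29,15,3,24,31,29],"mtf":62,"u":{"grh":20,"gy":89,"imy":81,"kmc":0,"yi":57}},"szx":[{"g":37},{"gsp":10,"ktf":67,"qy":96},51]}
After op 24 (add /szx/1 1): {"mse":{"bg":[29,15,3,24,31,29],"mtf":62,"u":{"grh":20,"gy":89,"imy":81,"kmc":0,"yi":57}},"szx":[{"g":37},1,{"gsp":10,"ktf":67,"qy":96},51]}
Value at /mse/bg/1: 15

Answer: 15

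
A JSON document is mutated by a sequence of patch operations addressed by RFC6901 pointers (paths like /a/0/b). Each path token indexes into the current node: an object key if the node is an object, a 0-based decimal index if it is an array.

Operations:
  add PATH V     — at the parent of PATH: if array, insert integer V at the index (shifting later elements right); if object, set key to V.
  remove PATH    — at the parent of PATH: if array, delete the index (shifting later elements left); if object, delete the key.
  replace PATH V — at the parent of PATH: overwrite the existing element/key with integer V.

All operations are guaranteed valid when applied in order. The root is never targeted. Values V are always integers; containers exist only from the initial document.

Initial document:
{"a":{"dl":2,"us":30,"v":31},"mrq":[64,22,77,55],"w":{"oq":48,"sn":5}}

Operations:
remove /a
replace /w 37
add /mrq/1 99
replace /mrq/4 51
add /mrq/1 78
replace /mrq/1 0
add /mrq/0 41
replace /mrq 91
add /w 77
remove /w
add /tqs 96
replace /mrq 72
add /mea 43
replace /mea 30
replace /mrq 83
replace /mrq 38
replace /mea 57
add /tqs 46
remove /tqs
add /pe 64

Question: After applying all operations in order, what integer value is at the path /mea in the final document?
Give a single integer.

Answer: 57

Derivation:
After op 1 (remove /a): {"mrq":[64,22,77,55],"w":{"oq":48,"sn":5}}
After op 2 (replace /w 37): {"mrq":[64,22,77,55],"w":37}
After op 3 (add /mrq/1 99): {"mrq":[64,99,22,77,55],"w":37}
After op 4 (replace /mrq/4 51): {"mrq":[64,99,22,77,51],"w":37}
After op 5 (add /mrq/1 78): {"mrq":[64,78,99,22,77,51],"w":37}
After op 6 (replace /mrq/1 0): {"mrq":[64,0,99,22,77,51],"w":37}
After op 7 (add /mrq/0 41): {"mrq":[41,64,0,99,22,77,51],"w":37}
After op 8 (replace /mrq 91): {"mrq":91,"w":37}
After op 9 (add /w 77): {"mrq":91,"w":77}
After op 10 (remove /w): {"mrq":91}
After op 11 (add /tqs 96): {"mrq":91,"tqs":96}
After op 12 (replace /mrq 72): {"mrq":72,"tqs":96}
After op 13 (add /mea 43): {"mea":43,"mrq":72,"tqs":96}
After op 14 (replace /mea 30): {"mea":30,"mrq":72,"tqs":96}
After op 15 (replace /mrq 83): {"mea":30,"mrq":83,"tqs":96}
After op 16 (replace /mrq 38): {"mea":30,"mrq":38,"tqs":96}
After op 17 (replace /mea 57): {"mea":57,"mrq":38,"tqs":96}
After op 18 (add /tqs 46): {"mea":57,"mrq":38,"tqs":46}
After op 19 (remove /tqs): {"mea":57,"mrq":38}
After op 20 (add /pe 64): {"mea":57,"mrq":38,"pe":64}
Value at /mea: 57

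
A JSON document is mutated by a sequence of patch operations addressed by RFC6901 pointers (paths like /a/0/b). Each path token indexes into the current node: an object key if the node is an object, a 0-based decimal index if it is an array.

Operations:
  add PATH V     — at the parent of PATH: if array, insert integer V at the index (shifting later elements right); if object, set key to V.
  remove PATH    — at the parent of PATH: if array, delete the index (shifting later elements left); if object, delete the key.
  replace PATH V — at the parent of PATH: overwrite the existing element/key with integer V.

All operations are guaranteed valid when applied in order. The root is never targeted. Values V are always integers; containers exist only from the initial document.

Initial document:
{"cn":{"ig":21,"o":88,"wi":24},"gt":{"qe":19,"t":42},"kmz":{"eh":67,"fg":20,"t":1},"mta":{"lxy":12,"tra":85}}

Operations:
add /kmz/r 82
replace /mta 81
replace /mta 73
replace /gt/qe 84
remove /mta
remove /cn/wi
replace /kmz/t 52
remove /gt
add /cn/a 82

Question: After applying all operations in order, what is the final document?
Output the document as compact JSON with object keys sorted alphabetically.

Answer: {"cn":{"a":82,"ig":21,"o":88},"kmz":{"eh":67,"fg":20,"r":82,"t":52}}

Derivation:
After op 1 (add /kmz/r 82): {"cn":{"ig":21,"o":88,"wi":24},"gt":{"qe":19,"t":42},"kmz":{"eh":67,"fg":20,"r":82,"t":1},"mta":{"lxy":12,"tra":85}}
After op 2 (replace /mta 81): {"cn":{"ig":21,"o":88,"wi":24},"gt":{"qe":19,"t":42},"kmz":{"eh":67,"fg":20,"r":82,"t":1},"mta":81}
After op 3 (replace /mta 73): {"cn":{"ig":21,"o":88,"wi":24},"gt":{"qe":19,"t":42},"kmz":{"eh":67,"fg":20,"r":82,"t":1},"mta":73}
After op 4 (replace /gt/qe 84): {"cn":{"ig":21,"o":88,"wi":24},"gt":{"qe":84,"t":42},"kmz":{"eh":67,"fg":20,"r":82,"t":1},"mta":73}
After op 5 (remove /mta): {"cn":{"ig":21,"o":88,"wi":24},"gt":{"qe":84,"t":42},"kmz":{"eh":67,"fg":20,"r":82,"t":1}}
After op 6 (remove /cn/wi): {"cn":{"ig":21,"o":88},"gt":{"qe":84,"t":42},"kmz":{"eh":67,"fg":20,"r":82,"t":1}}
After op 7 (replace /kmz/t 52): {"cn":{"ig":21,"o":88},"gt":{"qe":84,"t":42},"kmz":{"eh":67,"fg":20,"r":82,"t":52}}
After op 8 (remove /gt): {"cn":{"ig":21,"o":88},"kmz":{"eh":67,"fg":20,"r":82,"t":52}}
After op 9 (add /cn/a 82): {"cn":{"a":82,"ig":21,"o":88},"kmz":{"eh":67,"fg":20,"r":82,"t":52}}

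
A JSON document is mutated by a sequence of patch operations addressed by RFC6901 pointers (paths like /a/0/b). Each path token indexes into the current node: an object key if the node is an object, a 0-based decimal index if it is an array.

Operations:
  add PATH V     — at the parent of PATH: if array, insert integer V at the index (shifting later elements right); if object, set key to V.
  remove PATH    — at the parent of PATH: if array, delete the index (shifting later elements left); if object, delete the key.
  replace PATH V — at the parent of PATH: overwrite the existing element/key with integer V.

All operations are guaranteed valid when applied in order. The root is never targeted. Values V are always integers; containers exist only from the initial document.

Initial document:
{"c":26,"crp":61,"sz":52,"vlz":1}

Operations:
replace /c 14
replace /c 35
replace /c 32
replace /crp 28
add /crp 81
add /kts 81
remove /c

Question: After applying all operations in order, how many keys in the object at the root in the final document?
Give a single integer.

After op 1 (replace /c 14): {"c":14,"crp":61,"sz":52,"vlz":1}
After op 2 (replace /c 35): {"c":35,"crp":61,"sz":52,"vlz":1}
After op 3 (replace /c 32): {"c":32,"crp":61,"sz":52,"vlz":1}
After op 4 (replace /crp 28): {"c":32,"crp":28,"sz":52,"vlz":1}
After op 5 (add /crp 81): {"c":32,"crp":81,"sz":52,"vlz":1}
After op 6 (add /kts 81): {"c":32,"crp":81,"kts":81,"sz":52,"vlz":1}
After op 7 (remove /c): {"crp":81,"kts":81,"sz":52,"vlz":1}
Size at the root: 4

Answer: 4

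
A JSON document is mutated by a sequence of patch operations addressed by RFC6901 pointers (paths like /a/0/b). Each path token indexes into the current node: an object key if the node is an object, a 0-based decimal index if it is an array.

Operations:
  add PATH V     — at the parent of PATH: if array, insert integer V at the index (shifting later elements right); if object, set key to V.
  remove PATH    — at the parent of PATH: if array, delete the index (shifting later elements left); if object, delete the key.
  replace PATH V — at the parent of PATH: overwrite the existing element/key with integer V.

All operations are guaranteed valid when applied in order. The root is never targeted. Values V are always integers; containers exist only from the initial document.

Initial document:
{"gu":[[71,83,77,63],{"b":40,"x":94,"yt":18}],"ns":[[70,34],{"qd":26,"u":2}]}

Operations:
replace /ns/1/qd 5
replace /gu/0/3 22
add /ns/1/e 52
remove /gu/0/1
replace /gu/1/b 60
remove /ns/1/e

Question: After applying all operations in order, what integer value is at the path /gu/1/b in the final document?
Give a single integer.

Answer: 60

Derivation:
After op 1 (replace /ns/1/qd 5): {"gu":[[71,83,77,63],{"b":40,"x":94,"yt":18}],"ns":[[70,34],{"qd":5,"u":2}]}
After op 2 (replace /gu/0/3 22): {"gu":[[71,83,77,22],{"b":40,"x":94,"yt":18}],"ns":[[70,34],{"qd":5,"u":2}]}
After op 3 (add /ns/1/e 52): {"gu":[[71,83,77,22],{"b":40,"x":94,"yt":18}],"ns":[[70,34],{"e":52,"qd":5,"u":2}]}
After op 4 (remove /gu/0/1): {"gu":[[71,77,22],{"b":40,"x":94,"yt":18}],"ns":[[70,34],{"e":52,"qd":5,"u":2}]}
After op 5 (replace /gu/1/b 60): {"gu":[[71,77,22],{"b":60,"x":94,"yt":18}],"ns":[[70,34],{"e":52,"qd":5,"u":2}]}
After op 6 (remove /ns/1/e): {"gu":[[71,77,22],{"b":60,"x":94,"yt":18}],"ns":[[70,34],{"qd":5,"u":2}]}
Value at /gu/1/b: 60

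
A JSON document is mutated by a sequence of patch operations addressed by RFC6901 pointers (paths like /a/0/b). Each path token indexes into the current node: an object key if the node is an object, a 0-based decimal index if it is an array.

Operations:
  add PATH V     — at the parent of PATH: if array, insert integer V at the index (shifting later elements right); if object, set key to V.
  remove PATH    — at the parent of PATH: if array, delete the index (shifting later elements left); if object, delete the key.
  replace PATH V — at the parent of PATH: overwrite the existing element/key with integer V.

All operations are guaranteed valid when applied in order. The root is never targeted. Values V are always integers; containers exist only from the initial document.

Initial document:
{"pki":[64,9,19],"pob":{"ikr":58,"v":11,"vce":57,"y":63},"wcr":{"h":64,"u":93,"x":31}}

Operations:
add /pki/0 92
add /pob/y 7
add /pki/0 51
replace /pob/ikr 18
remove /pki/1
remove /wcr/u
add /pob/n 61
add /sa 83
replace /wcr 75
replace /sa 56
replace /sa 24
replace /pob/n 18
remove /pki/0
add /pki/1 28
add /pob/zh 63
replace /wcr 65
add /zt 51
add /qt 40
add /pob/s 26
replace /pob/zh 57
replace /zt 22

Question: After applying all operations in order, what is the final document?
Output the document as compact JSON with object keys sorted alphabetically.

After op 1 (add /pki/0 92): {"pki":[92,64,9,19],"pob":{"ikr":58,"v":11,"vce":57,"y":63},"wcr":{"h":64,"u":93,"x":31}}
After op 2 (add /pob/y 7): {"pki":[92,64,9,19],"pob":{"ikr":58,"v":11,"vce":57,"y":7},"wcr":{"h":64,"u":93,"x":31}}
After op 3 (add /pki/0 51): {"pki":[51,92,64,9,19],"pob":{"ikr":58,"v":11,"vce":57,"y":7},"wcr":{"h":64,"u":93,"x":31}}
After op 4 (replace /pob/ikr 18): {"pki":[51,92,64,9,19],"pob":{"ikr":18,"v":11,"vce":57,"y":7},"wcr":{"h":64,"u":93,"x":31}}
After op 5 (remove /pki/1): {"pki":[51,64,9,19],"pob":{"ikr":18,"v":11,"vce":57,"y":7},"wcr":{"h":64,"u":93,"x":31}}
After op 6 (remove /wcr/u): {"pki":[51,64,9,19],"pob":{"ikr":18,"v":11,"vce":57,"y":7},"wcr":{"h":64,"x":31}}
After op 7 (add /pob/n 61): {"pki":[51,64,9,19],"pob":{"ikr":18,"n":61,"v":11,"vce":57,"y":7},"wcr":{"h":64,"x":31}}
After op 8 (add /sa 83): {"pki":[51,64,9,19],"pob":{"ikr":18,"n":61,"v":11,"vce":57,"y":7},"sa":83,"wcr":{"h":64,"x":31}}
After op 9 (replace /wcr 75): {"pki":[51,64,9,19],"pob":{"ikr":18,"n":61,"v":11,"vce":57,"y":7},"sa":83,"wcr":75}
After op 10 (replace /sa 56): {"pki":[51,64,9,19],"pob":{"ikr":18,"n":61,"v":11,"vce":57,"y":7},"sa":56,"wcr":75}
After op 11 (replace /sa 24): {"pki":[51,64,9,19],"pob":{"ikr":18,"n":61,"v":11,"vce":57,"y":7},"sa":24,"wcr":75}
After op 12 (replace /pob/n 18): {"pki":[51,64,9,19],"pob":{"ikr":18,"n":18,"v":11,"vce":57,"y":7},"sa":24,"wcr":75}
After op 13 (remove /pki/0): {"pki":[64,9,19],"pob":{"ikr":18,"n":18,"v":11,"vce":57,"y":7},"sa":24,"wcr":75}
After op 14 (add /pki/1 28): {"pki":[64,28,9,19],"pob":{"ikr":18,"n":18,"v":11,"vce":57,"y":7},"sa":24,"wcr":75}
After op 15 (add /pob/zh 63): {"pki":[64,28,9,19],"pob":{"ikr":18,"n":18,"v":11,"vce":57,"y":7,"zh":63},"sa":24,"wcr":75}
After op 16 (replace /wcr 65): {"pki":[64,28,9,19],"pob":{"ikr":18,"n":18,"v":11,"vce":57,"y":7,"zh":63},"sa":24,"wcr":65}
After op 17 (add /zt 51): {"pki":[64,28,9,19],"pob":{"ikr":18,"n":18,"v":11,"vce":57,"y":7,"zh":63},"sa":24,"wcr":65,"zt":51}
After op 18 (add /qt 40): {"pki":[64,28,9,19],"pob":{"ikr":18,"n":18,"v":11,"vce":57,"y":7,"zh":63},"qt":40,"sa":24,"wcr":65,"zt":51}
After op 19 (add /pob/s 26): {"pki":[64,28,9,19],"pob":{"ikr":18,"n":18,"s":26,"v":11,"vce":57,"y":7,"zh":63},"qt":40,"sa":24,"wcr":65,"zt":51}
After op 20 (replace /pob/zh 57): {"pki":[64,28,9,19],"pob":{"ikr":18,"n":18,"s":26,"v":11,"vce":57,"y":7,"zh":57},"qt":40,"sa":24,"wcr":65,"zt":51}
After op 21 (replace /zt 22): {"pki":[64,28,9,19],"pob":{"ikr":18,"n":18,"s":26,"v":11,"vce":57,"y":7,"zh":57},"qt":40,"sa":24,"wcr":65,"zt":22}

Answer: {"pki":[64,28,9,19],"pob":{"ikr":18,"n":18,"s":26,"v":11,"vce":57,"y":7,"zh":57},"qt":40,"sa":24,"wcr":65,"zt":22}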